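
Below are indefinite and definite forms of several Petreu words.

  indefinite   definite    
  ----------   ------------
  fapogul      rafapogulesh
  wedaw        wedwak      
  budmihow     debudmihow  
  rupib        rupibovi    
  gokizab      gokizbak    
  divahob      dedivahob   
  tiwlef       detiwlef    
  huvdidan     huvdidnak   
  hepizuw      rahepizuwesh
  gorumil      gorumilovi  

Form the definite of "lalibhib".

lalibhibovi

gorumil and fapogul both end in -l yet inflect differently (gorumilovi, rafapogulesh), so the final letter is not what conditions the rule; the last vowel is.
"lalibhib" has last vowel 'i'. The stems whose last vowel is 'i' (gorumil → gorumilovi, rupib → rupibovi) add -ovi.
The other patterns: stems whose last vowel is 'u' add ra- … -esh around the stem; stems whose last vowel is 'a' delete the last vowel and add -ak; stems whose last vowel is 'e' or 'o' add the prefix de-.
So lalibhib → lalibhibovi.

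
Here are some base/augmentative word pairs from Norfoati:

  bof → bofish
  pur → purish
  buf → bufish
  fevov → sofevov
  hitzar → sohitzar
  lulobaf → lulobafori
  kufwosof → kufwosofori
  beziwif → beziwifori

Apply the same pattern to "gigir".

sogigir

"gigir" has 2 vowels. The stems with 2 vowels (fevov → sofevov, hitzar → sohitzar) add the prefix so-.
The other patterns: stems with 1 vowel add -ish; stems with 3 vowels add -ori.
So gigir → sogigir.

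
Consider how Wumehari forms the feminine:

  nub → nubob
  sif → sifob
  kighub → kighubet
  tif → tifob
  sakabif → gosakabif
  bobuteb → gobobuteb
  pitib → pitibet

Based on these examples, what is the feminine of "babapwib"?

gobabapwib

nub and kighub both end in -b yet inflect differently (nubob, kighubet), so the final letter is not what conditions the rule; the number of vowels is.
"babapwib" has 3 vowels. The stems with 3 vowels (sakabif → gosakabif, bobuteb → gobobuteb) add the prefix go-.
The other patterns: stems with 1 vowel add -ob; stems with 2 vowels add -et.
So babapwib → gobabapwib.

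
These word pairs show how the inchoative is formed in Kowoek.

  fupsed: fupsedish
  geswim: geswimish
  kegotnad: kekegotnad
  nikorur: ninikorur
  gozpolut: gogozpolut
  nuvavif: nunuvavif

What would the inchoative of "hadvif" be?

hadvifish

fupsed and kegotnad both end in -d yet inflect differently (fupsedish, kekegotnad), so the final letter is not what conditions the rule; the number of vowels is.
"hadvif" has 2 vowels. The stems with 2 vowels (fupsed → fupsedish, geswim → geswimish) add -ish.
So hadvif → hadvifish.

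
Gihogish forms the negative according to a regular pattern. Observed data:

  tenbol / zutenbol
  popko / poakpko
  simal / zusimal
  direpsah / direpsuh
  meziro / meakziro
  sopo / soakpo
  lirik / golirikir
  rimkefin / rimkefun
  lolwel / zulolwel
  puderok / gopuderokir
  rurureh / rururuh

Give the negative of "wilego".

"wilego" ends in -o. The stems ending in -o (popko → poakpko, meziro → meakziro, sopo → soakpo) insert -ak- after the first vowel.
The other patterns: stems ending in -k add go- … -ir around the stem; stems ending in -l add the prefix zu-; stems ending in -h or -n change the last vowel to 'u'.
So wilego → wiaklego.

wiaklego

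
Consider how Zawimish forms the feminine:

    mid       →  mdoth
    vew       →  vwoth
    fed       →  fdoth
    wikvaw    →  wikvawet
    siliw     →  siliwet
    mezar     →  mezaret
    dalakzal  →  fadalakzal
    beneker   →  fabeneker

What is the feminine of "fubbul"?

fubbulet

vew and wikvaw both end in -w yet inflect differently (vwoth, wikvawet), so the final letter is not what conditions the rule; the number of vowels is.
"fubbul" has 2 vowels. The stems with 2 vowels (wikvaw → wikvawet, siliw → siliwet, mezar → mezaret) add -et.
So fubbul → fubbulet.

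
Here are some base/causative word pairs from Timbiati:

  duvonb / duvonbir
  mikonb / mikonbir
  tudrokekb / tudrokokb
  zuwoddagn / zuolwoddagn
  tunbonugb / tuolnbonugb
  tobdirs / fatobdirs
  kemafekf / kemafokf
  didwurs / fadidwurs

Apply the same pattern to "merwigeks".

merwigoks

mikonb and tudrokekb both end in -b yet inflect differently (mikonbir, tudrokokb), so the final letter is not what conditions the rule; the second-to-last letter is.
"merwigeks" has second-to-last letter 'k'. The stems whose second-to-last letter is 'k' (tudrokekb → tudrokokb, kemafekf → kemafokf) change the last vowel to 'o'.
So merwigeks → merwigoks.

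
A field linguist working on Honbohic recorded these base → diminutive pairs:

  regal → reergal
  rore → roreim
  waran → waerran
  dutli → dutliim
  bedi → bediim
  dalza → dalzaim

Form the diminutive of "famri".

dalza and regal both have last vowel 'a' yet inflect differently (dalzaim, reergal), so the last vowel is not what conditions the rule; whether the stem ends in a vowel or a consonant is.
"famri" ends in a vowel. The stems ending in a vowel (dalza → dalzaim, dutli → dutliim, bedi → bediim) add -im.
So famri → famriim.

famriim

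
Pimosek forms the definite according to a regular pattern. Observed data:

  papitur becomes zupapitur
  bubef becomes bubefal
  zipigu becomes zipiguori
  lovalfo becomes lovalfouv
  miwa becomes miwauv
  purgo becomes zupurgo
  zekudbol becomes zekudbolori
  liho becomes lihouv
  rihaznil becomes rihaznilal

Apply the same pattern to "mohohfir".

liho and purgo both end in -o yet inflect differently (lihouv, zupurgo), so the final letter is not what conditions the rule; the first letter is.
"mohohfir" begins with m-. The one such stem in the data (miwa → miwauv) adds -uv, so the same rule applies.
So mohohfir → mohohfiruv.

mohohfiruv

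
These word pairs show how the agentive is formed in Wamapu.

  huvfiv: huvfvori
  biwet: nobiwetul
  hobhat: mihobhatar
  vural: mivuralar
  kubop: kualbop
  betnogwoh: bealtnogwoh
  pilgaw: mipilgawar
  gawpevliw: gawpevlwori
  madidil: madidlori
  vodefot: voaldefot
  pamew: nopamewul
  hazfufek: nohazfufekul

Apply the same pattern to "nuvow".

vodefot and biwet both end in -t yet inflect differently (voaldefot, nobiwetul), so the final letter is not what conditions the rule; the last vowel is.
"nuvow" has last vowel 'o'. The stems whose last vowel is 'o' (kubop → kualbop, betnogwoh → bealtnogwoh, vodefot → voaldefot) insert -al- after the first vowel.
So nuvow → nualvow.

nualvow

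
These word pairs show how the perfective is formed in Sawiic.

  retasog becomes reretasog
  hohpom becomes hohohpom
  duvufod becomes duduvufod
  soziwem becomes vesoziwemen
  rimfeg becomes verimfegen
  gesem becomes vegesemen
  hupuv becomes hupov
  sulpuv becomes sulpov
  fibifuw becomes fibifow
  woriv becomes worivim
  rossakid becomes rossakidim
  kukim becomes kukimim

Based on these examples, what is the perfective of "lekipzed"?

velekipzeden

hohpom and soziwem both end in -m yet inflect differently (hohohpom, vesoziwemen), so the final letter is not what conditions the rule; the last vowel is.
"lekipzed" has last vowel 'e'. The stems whose last vowel is 'e' (soziwem → vesoziwemen, rimfeg → verimfegen, gesem → vegesemen) add ve- … -en around the stem.
So lekipzed → velekipzeden.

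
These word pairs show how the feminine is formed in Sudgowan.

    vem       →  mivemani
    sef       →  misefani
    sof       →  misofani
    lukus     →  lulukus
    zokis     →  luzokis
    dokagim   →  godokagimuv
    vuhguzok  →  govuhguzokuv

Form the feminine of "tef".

mitefani

vem and dokagim both end in -m yet inflect differently (mivemani, godokagimuv), so the final letter is not what conditions the rule; the number of vowels is.
"tef" has 1 vowel. The stems with 1 vowel (vem → mivemani, sef → misefani, sof → misofani) add mi- … -ani around the stem.
So tef → mitefani.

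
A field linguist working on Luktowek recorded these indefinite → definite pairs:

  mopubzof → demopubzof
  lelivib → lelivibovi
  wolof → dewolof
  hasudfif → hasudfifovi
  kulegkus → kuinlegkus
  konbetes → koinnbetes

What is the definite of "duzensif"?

duzensifovi

"duzensif" has last vowel 'i'. The stems whose last vowel is 'i' (hasudfif → hasudfifovi, lelivib → lelivibovi) add -ovi.
So duzensif → duzensifovi.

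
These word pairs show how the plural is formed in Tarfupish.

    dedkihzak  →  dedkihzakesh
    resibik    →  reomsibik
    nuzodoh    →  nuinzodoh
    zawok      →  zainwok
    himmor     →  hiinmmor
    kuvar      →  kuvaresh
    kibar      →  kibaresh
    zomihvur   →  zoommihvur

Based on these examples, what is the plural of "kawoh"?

kainwoh

kibar and himmor both end in -r yet inflect differently (kibaresh, hiinmmor), so the final letter is not what conditions the rule; the last vowel is.
"kawoh" has last vowel 'o'. The stems whose last vowel is 'o' (himmor → hiinmmor, zawok → zainwok, nuzodoh → nuinzodoh) insert -in- after the first vowel.
The other patterns: stems whose last vowel is 'a' add -esh; stems whose last vowel is 'i' or 'u' insert -om- after the first vowel.
So kawoh → kainwoh.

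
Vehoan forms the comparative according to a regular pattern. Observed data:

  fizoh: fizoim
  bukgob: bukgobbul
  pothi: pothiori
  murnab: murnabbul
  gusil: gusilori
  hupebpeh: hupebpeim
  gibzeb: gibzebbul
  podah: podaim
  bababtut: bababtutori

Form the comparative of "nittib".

nittibbul

"nittib" ends in -b. The stems ending in -b (gibzeb → gibzebbul, bukgob → bukgobbul, murnab → murnabbul) double the final consonant and add -ul.
So nittib → nittibbul.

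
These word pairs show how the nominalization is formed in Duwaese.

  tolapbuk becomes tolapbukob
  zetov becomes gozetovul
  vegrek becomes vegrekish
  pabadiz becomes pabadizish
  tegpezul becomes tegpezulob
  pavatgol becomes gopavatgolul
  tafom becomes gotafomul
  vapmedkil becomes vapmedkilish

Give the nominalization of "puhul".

puhulob

"puhul" has last vowel 'u'. The stems whose last vowel is 'u' (tolapbuk → tolapbukob, tegpezul → tegpezulob) add -ob.
The other patterns: stems whose last vowel is 'o' add go- … -ul around the stem; stems whose last vowel is 'e' or 'i' add -ish.
So puhul → puhulob.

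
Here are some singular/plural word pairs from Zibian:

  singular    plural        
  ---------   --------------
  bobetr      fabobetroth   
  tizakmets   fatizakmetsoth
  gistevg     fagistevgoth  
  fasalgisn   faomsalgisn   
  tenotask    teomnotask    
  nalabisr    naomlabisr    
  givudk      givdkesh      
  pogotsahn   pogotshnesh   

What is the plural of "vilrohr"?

vilrhresh

"vilrohr" has second-to-last letter 'h'. The one such stem in the data (pogotsahn → pogotshnesh) deletes the last vowel and adds -esh (as does givudk), so the same rule applies.
So vilrohr → vilrhresh.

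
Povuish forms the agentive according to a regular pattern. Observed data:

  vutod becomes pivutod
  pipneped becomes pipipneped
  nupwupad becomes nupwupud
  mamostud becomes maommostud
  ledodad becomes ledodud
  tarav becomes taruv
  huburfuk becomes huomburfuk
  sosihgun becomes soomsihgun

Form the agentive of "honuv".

hoomnuv

"honuv" has last vowel 'u'. The stems whose last vowel is 'u' (mamostud → maommostud, sosihgun → soomsihgun, huburfuk → huomburfuk) insert -om- after the first vowel.
The other patterns: stems whose last vowel is 'a' change the last vowel to 'u'; stems whose last vowel is 'e' or 'o' add the prefix pi-.
So honuv → hoomnuv.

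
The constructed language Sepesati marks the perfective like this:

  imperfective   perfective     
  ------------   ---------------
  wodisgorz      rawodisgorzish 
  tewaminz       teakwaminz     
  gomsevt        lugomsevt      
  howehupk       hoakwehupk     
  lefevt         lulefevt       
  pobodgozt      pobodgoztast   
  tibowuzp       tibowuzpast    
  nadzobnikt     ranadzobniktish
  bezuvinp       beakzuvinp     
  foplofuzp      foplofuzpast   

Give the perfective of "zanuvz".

luzanuvz

"zanuvz" has second-to-last letter 'v'. The stems whose second-to-last letter is 'v' (lefevt → lulefevt, gomsevt → lugomsevt) add the prefix lu-.
So zanuvz → luzanuvz.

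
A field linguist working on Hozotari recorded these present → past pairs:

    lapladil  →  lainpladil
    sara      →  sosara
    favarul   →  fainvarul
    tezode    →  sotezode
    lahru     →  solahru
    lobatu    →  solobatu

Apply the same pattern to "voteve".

sovoteve

favarul and lobatu both have last vowel 'u' yet inflect differently (fainvarul, solobatu), so the last vowel is not what conditions the rule; whether the stem ends in a vowel or a consonant is.
"voteve" ends in a vowel. The stems ending in a vowel (lobatu → solobatu, sara → sosara, lahru → solahru) add the prefix so-.
The other pattern: stems ending in a consonant insert -in- after the first vowel.
So voteve → sovoteve.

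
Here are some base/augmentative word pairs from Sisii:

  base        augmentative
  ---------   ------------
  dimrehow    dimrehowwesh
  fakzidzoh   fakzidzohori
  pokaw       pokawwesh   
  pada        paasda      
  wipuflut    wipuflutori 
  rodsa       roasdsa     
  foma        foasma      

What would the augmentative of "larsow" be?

pokaw and foma both have last vowel 'a' yet inflect differently (pokawwesh, foasma), so the last vowel is not what conditions the rule; the final letter is.
"larsow" ends in -w. The stems ending in -w (dimrehow → dimrehowwesh, pokaw → pokawwesh) double the final consonant and add -esh.
So larsow → larsowwesh.

larsowwesh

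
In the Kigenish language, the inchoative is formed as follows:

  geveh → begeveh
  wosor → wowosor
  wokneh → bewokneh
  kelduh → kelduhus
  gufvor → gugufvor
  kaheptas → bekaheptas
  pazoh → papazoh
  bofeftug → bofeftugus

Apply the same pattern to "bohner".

kelduh and pazoh both end in -h yet inflect differently (kelduhus, papazoh), so the final letter is not what conditions the rule; the last vowel is.
"bohner" has last vowel 'e'. The stems whose last vowel is 'e' (geveh → begeveh, wokneh → bewokneh) add the prefix be-.
The other patterns: stems whose last vowel is 'u' add -us; stems whose last vowel is 'o' repeat the first consonant+vowel as a prefix.
So bohner → bebohner.

bebohner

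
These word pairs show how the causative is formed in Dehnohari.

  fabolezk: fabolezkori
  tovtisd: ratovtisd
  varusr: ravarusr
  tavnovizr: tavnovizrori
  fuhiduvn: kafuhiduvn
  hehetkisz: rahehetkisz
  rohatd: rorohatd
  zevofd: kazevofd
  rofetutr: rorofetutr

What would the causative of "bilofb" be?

rofetutr and tavnovizr both end in -r yet inflect differently (rorofetutr, tavnovizrori), so the final letter is not what conditions the rule; the second-to-last letter is.
"bilofb" has second-to-last letter 'f'. The one such stem in the data (zevofd → kazevofd) adds the prefix ka-, so the same rule applies.
So bilofb → kabilofb.

kabilofb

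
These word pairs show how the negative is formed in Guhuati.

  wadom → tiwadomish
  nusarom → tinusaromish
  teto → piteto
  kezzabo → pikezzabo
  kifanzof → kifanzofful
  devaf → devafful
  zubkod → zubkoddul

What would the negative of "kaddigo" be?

pikaddigo

"kaddigo" ends in -o. The stems ending in -o (teto → piteto, kezzabo → pikezzabo) add the prefix pi-.
The other patterns: stems ending in -m add ti- … -ish around the stem; stems ending in -d or -f double the final consonant and add -ul.
So kaddigo → pikaddigo.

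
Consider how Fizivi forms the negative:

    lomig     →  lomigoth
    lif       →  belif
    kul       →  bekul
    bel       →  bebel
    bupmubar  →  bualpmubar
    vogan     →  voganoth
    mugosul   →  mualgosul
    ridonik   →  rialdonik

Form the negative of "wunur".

kul and mugosul both end in -l yet inflect differently (bekul, mualgosul), so the final letter is not what conditions the rule; the number of vowels is.
"wunur" has 2 vowels. The stems with 2 vowels (vogan → voganoth, lomig → lomigoth) add -oth.
The other patterns: stems with 1 vowel add the prefix be-; stems with 3 vowels insert -al- after the first vowel.
So wunur → wunuroth.

wunuroth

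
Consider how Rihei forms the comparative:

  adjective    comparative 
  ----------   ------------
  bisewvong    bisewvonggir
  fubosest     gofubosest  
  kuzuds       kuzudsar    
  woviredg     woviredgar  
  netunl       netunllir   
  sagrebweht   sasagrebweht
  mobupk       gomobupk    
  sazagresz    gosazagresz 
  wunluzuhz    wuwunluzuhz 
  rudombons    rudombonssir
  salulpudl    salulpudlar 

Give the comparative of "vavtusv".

salulpudl and netunl both end in -l yet inflect differently (salulpudlar, netunllir), so the final letter is not what conditions the rule; the second-to-last letter is.
"vavtusv" has second-to-last letter 's'. The stems whose second-to-last letter is 's' (fubosest → gofubosest, sazagresz → gosazagresz) add the prefix go-.
So vavtusv → govavtusv.

govavtusv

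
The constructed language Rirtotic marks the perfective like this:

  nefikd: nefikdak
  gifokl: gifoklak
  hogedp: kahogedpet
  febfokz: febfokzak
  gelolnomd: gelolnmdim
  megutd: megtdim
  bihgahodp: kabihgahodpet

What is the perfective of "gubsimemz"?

"gubsimemz" has second-to-last letter 'm'. The one such stem in the data (gelolnomd → gelolnmdim) deletes the last vowel and adds -im (as does megutd), so the same rule applies.
So gubsimemz → gubsimmzim.

gubsimmzim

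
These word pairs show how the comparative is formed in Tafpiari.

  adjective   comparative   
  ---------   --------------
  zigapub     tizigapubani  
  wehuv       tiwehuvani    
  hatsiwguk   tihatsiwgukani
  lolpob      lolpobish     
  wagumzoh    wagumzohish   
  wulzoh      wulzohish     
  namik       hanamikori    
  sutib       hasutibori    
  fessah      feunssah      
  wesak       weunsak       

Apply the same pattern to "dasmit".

hadasmitori

"dasmit" has last vowel 'i'. The stems whose last vowel is 'i' (namik → hanamikori, sutib → hasutibori) add ha- … -ori around the stem.
So dasmit → hadasmitori.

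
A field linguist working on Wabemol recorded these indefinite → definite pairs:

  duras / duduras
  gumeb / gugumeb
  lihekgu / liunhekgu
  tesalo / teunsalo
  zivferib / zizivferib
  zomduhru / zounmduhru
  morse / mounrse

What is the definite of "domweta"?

"domweta" ends in a vowel. The stems ending in a vowel (tesalo → teunsalo, lihekgu → liunhekgu, zomduhru → zounmduhru) insert -un- after the first vowel.
The other pattern: stems ending in a consonant repeat the first consonant+vowel as a prefix.
So domweta → dounmweta.

dounmweta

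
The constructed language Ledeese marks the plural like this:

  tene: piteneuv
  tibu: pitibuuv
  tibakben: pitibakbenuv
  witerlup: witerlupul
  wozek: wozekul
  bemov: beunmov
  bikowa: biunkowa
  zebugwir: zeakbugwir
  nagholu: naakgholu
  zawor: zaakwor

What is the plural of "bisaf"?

biunsaf

tibu and nagholu both end in -u yet inflect differently (pitibuuv, naakgholu), so the final letter is not what conditions the rule; the first letter is.
"bisaf" begins with b-. The stems beginning with b- (bemov → beunmov, bikowa → biunkowa) insert -un- after the first vowel.
The other patterns: stems beginning with t- add pi- … -uv around the stem; stems beginning with w- add -ul; stems beginning with n- or z- insert -ak- after the first vowel.
So bisaf → biunsaf.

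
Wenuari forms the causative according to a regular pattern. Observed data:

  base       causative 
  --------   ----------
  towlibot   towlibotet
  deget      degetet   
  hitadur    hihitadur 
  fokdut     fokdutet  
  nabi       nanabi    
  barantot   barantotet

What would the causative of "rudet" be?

rudetet

fokdut and hitadur both have last vowel 'u' yet inflect differently (fokdutet, hihitadur), so the last vowel is not what conditions the rule; the final letter is.
"rudet" ends in -t. The stems ending in -t (deget → degetet, towlibot → towlibotet, barantot → barantotet) add -et.
The other pattern: stems ending in -i or -r repeat the first consonant+vowel as a prefix.
So rudet → rudetet.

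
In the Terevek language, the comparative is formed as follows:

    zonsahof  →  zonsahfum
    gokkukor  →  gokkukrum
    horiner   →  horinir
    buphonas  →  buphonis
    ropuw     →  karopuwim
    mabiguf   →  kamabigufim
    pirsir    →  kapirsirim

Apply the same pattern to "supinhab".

supinhib

"supinhab" has last vowel 'a'. The one such stem in the data (buphonas → buphonis) changes the last vowel to 'i' (as does horiner), so the same rule applies.
The other patterns: stems whose last vowel is 'o' delete the last vowel and add -um; stems whose last vowel is 'i' or 'u' add ka- … -im around the stem.
So supinhab → supinhib.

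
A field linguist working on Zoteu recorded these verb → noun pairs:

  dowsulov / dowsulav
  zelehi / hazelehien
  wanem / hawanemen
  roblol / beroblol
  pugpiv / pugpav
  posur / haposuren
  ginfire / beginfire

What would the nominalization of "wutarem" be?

roblol and dowsulov both have last vowel 'o' yet inflect differently (beroblol, dowsulav), so the last vowel is not what conditions the rule; the final letter is.
"wutarem" ends in -m. The one such stem in the data (wanem → hawanemen) adds ha- … -en around the stem, so the same rule applies.
The other patterns: stems ending in -e or -l add the prefix be-; stems ending in -v change the last vowel to 'a'.
So wutarem → hawutaremen.

hawutaremen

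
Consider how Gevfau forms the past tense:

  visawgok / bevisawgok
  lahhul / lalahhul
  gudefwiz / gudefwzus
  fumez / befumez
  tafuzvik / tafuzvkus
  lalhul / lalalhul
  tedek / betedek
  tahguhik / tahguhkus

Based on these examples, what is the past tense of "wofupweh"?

"wofupweh" has last vowel 'e'. The stems whose last vowel is 'e' (tedek → betedek, fumez → befumez) add the prefix be-.
So wofupweh → bewofupweh.

bewofupweh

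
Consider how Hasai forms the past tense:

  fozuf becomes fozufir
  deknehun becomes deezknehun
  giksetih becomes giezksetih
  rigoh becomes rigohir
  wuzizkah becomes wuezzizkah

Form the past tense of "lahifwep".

laezhifwep

rigoh and giksetih both end in -h yet inflect differently (rigohir, giezksetih), so the final letter is not what conditions the rule; the number of vowels is.
"lahifwep" has 3 vowels. The stems with 3 vowels (giksetih → giezksetih, deknehun → deezknehun, wuzizkah → wuezzizkah) insert -ez- after the first vowel.
So lahifwep → laezhifwep.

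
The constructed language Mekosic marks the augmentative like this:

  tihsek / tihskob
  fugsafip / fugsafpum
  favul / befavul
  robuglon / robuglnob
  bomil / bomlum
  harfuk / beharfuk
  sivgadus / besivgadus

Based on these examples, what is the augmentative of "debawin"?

bomil and favul both end in -l yet inflect differently (bomlum, befavul), so the final letter is not what conditions the rule; the last vowel is.
"debawin" has last vowel 'i'. The stems whose last vowel is 'i' (fugsafip → fugsafpum, bomil → bomlum) delete the last vowel and add -um.
The other patterns: stems whose last vowel is 'u' add the prefix be-; stems whose last vowel is 'e' or 'o' delete the last vowel and add -ob.
So debawin → debawnum.

debawnum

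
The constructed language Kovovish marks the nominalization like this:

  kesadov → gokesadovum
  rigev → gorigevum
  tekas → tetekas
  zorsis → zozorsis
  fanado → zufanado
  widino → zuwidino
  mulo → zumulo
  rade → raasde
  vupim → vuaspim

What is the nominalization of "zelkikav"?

kesadov and fanado both have last vowel 'o' yet inflect differently (gokesadovum, zufanado), so the last vowel is not what conditions the rule; the final letter is.
"zelkikav" ends in -v. The stems ending in -v (kesadov → gokesadovum, rigev → gorigevum) add go- … -um around the stem.
The other patterns: stems ending in -s repeat the first consonant+vowel as a prefix; stems ending in -o add the prefix zu-; stems ending in -e or -m insert -as- after the first vowel.
So zelkikav → gozelkikavum.

gozelkikavum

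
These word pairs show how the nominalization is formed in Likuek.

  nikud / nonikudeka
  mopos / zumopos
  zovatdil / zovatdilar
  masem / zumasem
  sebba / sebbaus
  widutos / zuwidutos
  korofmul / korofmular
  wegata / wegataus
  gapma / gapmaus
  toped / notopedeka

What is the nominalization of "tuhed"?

nikud and korofmul both have last vowel 'u' yet inflect differently (nonikudeka, korofmular), so the last vowel is not what conditions the rule; the final letter is.
"tuhed" ends in -d. The stems ending in -d (toped → notopedeka, nikud → nonikudeka) add no- … -eka around the stem.
So tuhed → notuhedeka.

notuhedeka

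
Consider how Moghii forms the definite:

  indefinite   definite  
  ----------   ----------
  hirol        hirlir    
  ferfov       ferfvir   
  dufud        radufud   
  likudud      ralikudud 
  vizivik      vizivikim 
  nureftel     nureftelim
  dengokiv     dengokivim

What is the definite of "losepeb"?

losepebim

hirol and nureftel both end in -l yet inflect differently (hirlir, nureftelim), so the final letter is not what conditions the rule; the last vowel is.
"losepeb" has last vowel 'e'. The one such stem in the data (nureftel → nureftelim) adds -im, so the same rule applies.
So losepeb → losepebim.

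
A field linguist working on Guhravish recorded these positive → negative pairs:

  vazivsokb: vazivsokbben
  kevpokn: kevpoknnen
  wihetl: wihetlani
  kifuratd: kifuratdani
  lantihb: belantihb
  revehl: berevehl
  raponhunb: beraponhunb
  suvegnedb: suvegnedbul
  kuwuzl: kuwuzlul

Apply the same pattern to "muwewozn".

vazivsokb and lantihb both end in -b yet inflect differently (vazivsokbben, belantihb), so the final letter is not what conditions the rule; the second-to-last letter is.
"muwewozn" has second-to-last letter 'z'. The one such stem in the data (kuwuzl → kuwuzlul) adds -ul, so the same rule applies.
So muwewozn → muwewoznul.

muwewoznul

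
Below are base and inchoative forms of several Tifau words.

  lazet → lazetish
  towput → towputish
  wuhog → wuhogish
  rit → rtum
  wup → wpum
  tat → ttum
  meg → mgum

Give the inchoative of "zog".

zgum

"zog" has 1 vowel. The stems with 1 vowel (rit → rtum, wup → wpum, tat → ttum) delete the last vowel and add -um.
The other pattern: stems with 2 vowels add -ish.
So zog → zgum.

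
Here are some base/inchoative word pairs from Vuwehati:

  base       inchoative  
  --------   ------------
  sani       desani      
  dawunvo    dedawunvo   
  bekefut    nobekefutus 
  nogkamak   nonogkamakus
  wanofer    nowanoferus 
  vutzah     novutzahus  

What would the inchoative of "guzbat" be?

dawunvo and bekefut both have 3 vowels yet inflect differently (dedawunvo, nobekefutus), so the number of vowels is not what conditions the rule; whether the stem ends in a vowel or a consonant is.
"guzbat" ends in a consonant. The stems ending in a consonant (bekefut → nobekefutus, nogkamak → nonogkamakus, wanofer → nowanoferus) add no- … -us around the stem.
The other pattern: stems ending in a vowel add the prefix de-.
So guzbat → noguzbatus.

noguzbatus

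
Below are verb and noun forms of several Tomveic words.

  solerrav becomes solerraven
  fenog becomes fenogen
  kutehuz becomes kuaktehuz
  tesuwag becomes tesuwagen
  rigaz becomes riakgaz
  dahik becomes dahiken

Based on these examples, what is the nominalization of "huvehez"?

"huvehez" ends in -z. The stems ending in -z (rigaz → riakgaz, kutehuz → kuaktehuz) insert -ak- after the first vowel.
The other pattern: stems ending in -g, -k or -v add -en.
So huvehez → huakvehez.

huakvehez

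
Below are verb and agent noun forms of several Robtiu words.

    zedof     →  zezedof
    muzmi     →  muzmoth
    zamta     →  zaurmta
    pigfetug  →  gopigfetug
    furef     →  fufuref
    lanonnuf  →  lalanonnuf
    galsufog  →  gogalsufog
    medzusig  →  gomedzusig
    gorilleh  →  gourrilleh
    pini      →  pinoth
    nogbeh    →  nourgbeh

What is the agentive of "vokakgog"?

govokakgog

"vokakgog" ends in -g. The stems ending in -g (pigfetug → gopigfetug, medzusig → gomedzusig, galsufog → gogalsufog) add the prefix go-.
The other patterns: stems ending in -f repeat the first consonant+vowel as a prefix; stems ending in -i drop the final letter and add -oth; stems ending in -a or -h insert -ur- after the first vowel.
So vokakgog → govokakgog.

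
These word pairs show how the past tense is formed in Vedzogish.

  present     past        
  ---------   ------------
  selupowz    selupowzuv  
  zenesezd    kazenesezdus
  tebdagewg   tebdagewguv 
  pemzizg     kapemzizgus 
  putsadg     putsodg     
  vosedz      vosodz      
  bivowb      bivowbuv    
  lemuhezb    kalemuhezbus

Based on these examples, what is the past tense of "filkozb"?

kafilkozbus

tebdagewg and pemzizg both end in -g yet inflect differently (tebdagewguv, kapemzizgus), so the final letter is not what conditions the rule; the second-to-last letter is.
"filkozb" has second-to-last letter 'z'. The stems whose second-to-last letter is 'z' (pemzizg → kapemzizgus, lemuhezb → kalemuhezbus, zenesezd → kazenesezdus) add ka- … -us around the stem.
The other patterns: stems whose second-to-last letter is 'w' add -uv; stems whose second-to-last letter is 'd' change the last vowel to 'o'.
So filkozb → kafilkozbus.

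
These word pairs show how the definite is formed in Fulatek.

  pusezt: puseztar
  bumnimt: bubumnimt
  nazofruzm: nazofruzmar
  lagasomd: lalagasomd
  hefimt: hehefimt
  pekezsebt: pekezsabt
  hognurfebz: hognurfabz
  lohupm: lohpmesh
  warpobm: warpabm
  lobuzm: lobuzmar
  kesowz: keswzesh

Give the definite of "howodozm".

howodozmar

"howodozm" has second-to-last letter 'z'. The stems whose second-to-last letter is 'z' (nazofruzm → nazofruzmar, pusezt → puseztar, lobuzm → lobuzmar) add -ar.
The other patterns: stems whose second-to-last letter is 'b' change the last vowel to 'a'; stems whose second-to-last letter is 'm' repeat the first consonant+vowel as a prefix; stems whose second-to-last letter is 'p' or 'w' delete the last vowel and add -esh.
So howodozm → howodozmar.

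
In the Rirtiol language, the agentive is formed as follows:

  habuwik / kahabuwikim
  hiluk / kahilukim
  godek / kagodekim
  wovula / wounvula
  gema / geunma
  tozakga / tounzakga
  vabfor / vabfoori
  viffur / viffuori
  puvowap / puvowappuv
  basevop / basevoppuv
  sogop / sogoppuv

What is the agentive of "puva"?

hiluk and viffur both have last vowel 'u' yet inflect differently (kahilukim, viffuori), so the last vowel is not what conditions the rule; the final letter is.
"puva" ends in -a. The stems ending in -a (wovula → wounvula, gema → geunma, tozakga → tounzakga) insert -un- after the first vowel.
So puva → puunva.

puunva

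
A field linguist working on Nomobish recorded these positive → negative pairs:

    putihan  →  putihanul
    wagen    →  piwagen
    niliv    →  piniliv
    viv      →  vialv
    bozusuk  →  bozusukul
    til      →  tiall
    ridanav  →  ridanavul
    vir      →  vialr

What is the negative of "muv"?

mualv

viv and niliv both end in -v yet inflect differently (vialv, piniliv), so the final letter is not what conditions the rule; the number of vowels is.
"muv" has 1 vowel. The stems with 1 vowel (vir → vialr, viv → vialv, til → tiall) insert -al- after the first vowel.
The other patterns: stems with 2 vowels add the prefix pi-; stems with 3 vowels add -ul.
So muv → mualv.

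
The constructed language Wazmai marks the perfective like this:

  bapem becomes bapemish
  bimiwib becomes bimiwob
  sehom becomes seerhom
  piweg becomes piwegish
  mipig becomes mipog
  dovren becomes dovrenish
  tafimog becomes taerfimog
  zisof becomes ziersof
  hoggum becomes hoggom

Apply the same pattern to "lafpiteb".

"lafpiteb" has last vowel 'e'. The stems whose last vowel is 'e' (dovren → dovrenish, bapem → bapemish, piweg → piwegish) add -ish.
The other patterns: stems whose last vowel is 'o' insert -er- after the first vowel; stems whose last vowel is 'i' or 'u' change the last vowel to 'o'.
So lafpiteb → lafpitebish.

lafpitebish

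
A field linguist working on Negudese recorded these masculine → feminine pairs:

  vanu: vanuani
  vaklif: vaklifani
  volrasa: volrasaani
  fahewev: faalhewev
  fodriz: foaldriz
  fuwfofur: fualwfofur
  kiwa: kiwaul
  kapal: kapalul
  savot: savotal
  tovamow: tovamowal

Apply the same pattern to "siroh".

sirohal

volrasa and kiwa both end in -a yet inflect differently (volrasaani, kiwaul), so the final letter is not what conditions the rule; the first letter is.
"siroh" begins with s-. The one such stem in the data (savot → savotal) adds -al, so the same rule applies.
The other patterns: stems beginning with v- add -ani; stems beginning with f- insert -al- after the first vowel; stems beginning with k- add -ul.
So siroh → sirohal.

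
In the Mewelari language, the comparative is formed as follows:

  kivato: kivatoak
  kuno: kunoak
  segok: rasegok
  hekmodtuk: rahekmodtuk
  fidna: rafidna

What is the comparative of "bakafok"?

kivato and segok both have last vowel 'o' yet inflect differently (kivatoak, rasegok), so the last vowel is not what conditions the rule; the final letter is.
"bakafok" ends in -k. The stems ending in -k (segok → rasegok, hekmodtuk → rahekmodtuk) add the prefix ra-.
The other pattern: stems ending in -o add -ak.
So bakafok → rabakafok.

rabakafok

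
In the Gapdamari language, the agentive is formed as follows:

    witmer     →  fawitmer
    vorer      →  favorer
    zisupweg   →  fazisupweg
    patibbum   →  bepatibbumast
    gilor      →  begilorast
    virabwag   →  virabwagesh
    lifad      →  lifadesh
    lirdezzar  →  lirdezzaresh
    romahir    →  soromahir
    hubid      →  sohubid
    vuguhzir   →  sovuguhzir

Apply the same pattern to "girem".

fagirem

witmer and gilor both end in -r yet inflect differently (fawitmer, begilorast), so the final letter is not what conditions the rule; the last vowel is.
"girem" has last vowel 'e'. The stems whose last vowel is 'e' (witmer → fawitmer, vorer → favorer, zisupweg → fazisupweg) add the prefix fa-.
The other patterns: stems whose last vowel is 'o' or 'u' add be- … -ast around the stem; stems whose last vowel is 'a' add -esh; stems whose last vowel is 'i' add the prefix so-.
So girem → fagirem.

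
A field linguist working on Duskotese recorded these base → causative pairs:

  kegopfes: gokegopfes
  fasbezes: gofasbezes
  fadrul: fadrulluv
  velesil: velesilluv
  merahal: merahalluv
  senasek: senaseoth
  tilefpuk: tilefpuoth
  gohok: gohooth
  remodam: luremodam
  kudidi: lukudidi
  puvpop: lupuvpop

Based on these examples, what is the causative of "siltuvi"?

lusiltuvi

kegopfes and senasek both have last vowel 'e' yet inflect differently (gokegopfes, senaseoth), so the last vowel is not what conditions the rule; the final letter is.
"siltuvi" ends in -i. The one such stem in the data (kudidi → lukudidi) adds the prefix lu-, so the same rule applies.
The other patterns: stems ending in -s add the prefix go-; stems ending in -l double the final consonant and add -uv; stems ending in -k drop the final letter and add -oth.
So siltuvi → lusiltuvi.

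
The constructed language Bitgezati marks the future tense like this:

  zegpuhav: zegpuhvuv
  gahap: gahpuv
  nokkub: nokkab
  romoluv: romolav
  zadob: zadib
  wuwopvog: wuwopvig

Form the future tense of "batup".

"batup" has last vowel 'u'. The stems whose last vowel is 'u' (romoluv → romolav, nokkub → nokkab) change the last vowel to 'a'.
The other patterns: stems whose last vowel is 'o' change the last vowel to 'i'; stems whose last vowel is 'a' delete the last vowel and add -uv.
So batup → batap.

batap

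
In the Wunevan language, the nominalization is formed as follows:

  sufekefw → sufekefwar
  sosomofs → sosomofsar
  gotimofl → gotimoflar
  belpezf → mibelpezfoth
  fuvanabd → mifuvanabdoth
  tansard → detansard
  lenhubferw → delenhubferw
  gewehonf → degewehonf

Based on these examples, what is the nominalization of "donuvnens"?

dedonuvnens

"donuvnens" has second-to-last letter 'n'. The one such stem in the data (gewehonf → degewehonf) adds the prefix de-, so the same rule applies.
The other patterns: stems whose second-to-last letter is 'f' add -ar; stems whose second-to-last letter is 'b' or 'z' add mi- … -oth around the stem.
So donuvnens → dedonuvnens.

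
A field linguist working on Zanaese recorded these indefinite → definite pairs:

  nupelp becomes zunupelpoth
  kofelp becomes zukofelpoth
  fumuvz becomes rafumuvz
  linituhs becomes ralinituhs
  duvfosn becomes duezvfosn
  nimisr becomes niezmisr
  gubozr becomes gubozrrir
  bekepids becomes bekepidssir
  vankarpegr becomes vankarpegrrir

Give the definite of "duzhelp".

zuduzhelpoth

nimisr and gubozr both end in -r yet inflect differently (niezmisr, gubozrrir), so the final letter is not what conditions the rule; the second-to-last letter is.
"duzhelp" has second-to-last letter 'l'. The stems whose second-to-last letter is 'l' (nupelp → zunupelpoth, kofelp → zukofelpoth) add zu- … -oth around the stem.
The other patterns: stems whose second-to-last letter is 'h' or 'v' add the prefix ra-; stems whose second-to-last letter is 's' insert -ez- after the first vowel; stems whose second-to-last letter is 'd', 'g' or 'z' double the final consonant and add -ir.
So duzhelp → zuduzhelpoth.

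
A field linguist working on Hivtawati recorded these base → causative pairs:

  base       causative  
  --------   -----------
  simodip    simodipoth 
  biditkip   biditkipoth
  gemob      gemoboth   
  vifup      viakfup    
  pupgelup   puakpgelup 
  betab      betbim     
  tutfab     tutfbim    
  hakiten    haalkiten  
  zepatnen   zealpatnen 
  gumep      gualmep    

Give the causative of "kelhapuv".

simodip and vifup both end in -p yet inflect differently (simodipoth, viakfup), so the final letter is not what conditions the rule; the last vowel is.
"kelhapuv" has last vowel 'u'. The stems whose last vowel is 'u' (vifup → viakfup, pupgelup → puakpgelup) insert -ak- after the first vowel.
The other patterns: stems whose last vowel is 'i' or 'o' add -oth; stems whose last vowel is 'a' delete the last vowel and add -im; stems whose last vowel is 'e' insert -al- after the first vowel.
So kelhapuv → keaklhapuv.

keaklhapuv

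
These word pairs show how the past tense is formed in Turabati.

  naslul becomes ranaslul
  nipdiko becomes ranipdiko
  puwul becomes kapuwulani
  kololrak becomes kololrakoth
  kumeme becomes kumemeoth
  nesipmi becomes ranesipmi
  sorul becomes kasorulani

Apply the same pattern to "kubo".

naslul and sorul both end in -l yet inflect differently (ranaslul, kasorulani), so the final letter is not what conditions the rule; the first letter is.
"kubo" begins with k-. The stems beginning with k- (kumeme → kumemeoth, kololrak → kololrakoth) add -oth.
So kubo → kubooth.

kubooth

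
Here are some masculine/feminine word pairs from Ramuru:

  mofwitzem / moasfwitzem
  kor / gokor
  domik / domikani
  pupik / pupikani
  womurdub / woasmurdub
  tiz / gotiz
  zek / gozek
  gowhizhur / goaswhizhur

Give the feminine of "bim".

gobim

zek and pupik both end in -k yet inflect differently (gozek, pupikani), so the final letter is not what conditions the rule; the number of vowels is.
"bim" has 1 vowel. The stems with 1 vowel (kor → gokor, zek → gozek, tiz → gotiz) add the prefix go-.
The other patterns: stems with 2 vowels add -ani; stems with 3 vowels insert -as- after the first vowel.
So bim → gobim.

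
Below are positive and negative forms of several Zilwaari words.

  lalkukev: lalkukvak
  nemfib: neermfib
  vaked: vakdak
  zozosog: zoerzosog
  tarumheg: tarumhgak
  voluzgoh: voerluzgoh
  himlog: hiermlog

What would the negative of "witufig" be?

wiertufig

"witufig" has last vowel 'i'. The one such stem in the data (nemfib → neermfib) inserts -er- after the first vowel (as do zozosog, voluzgoh), so the same rule applies.
The other pattern: stems whose last vowel is 'e' delete the last vowel and add -ak.
So witufig → wiertufig.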